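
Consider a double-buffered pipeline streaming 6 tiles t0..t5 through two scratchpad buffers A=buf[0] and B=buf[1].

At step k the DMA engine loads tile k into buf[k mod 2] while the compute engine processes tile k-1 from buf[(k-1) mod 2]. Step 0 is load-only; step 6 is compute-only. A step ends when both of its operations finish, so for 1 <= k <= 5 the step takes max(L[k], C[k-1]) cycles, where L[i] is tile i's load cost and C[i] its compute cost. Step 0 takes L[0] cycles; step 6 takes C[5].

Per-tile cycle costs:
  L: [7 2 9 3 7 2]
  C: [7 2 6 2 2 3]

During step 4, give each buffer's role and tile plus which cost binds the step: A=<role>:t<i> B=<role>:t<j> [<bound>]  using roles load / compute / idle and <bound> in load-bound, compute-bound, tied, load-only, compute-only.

step 4: A=load:t4 B=compute:t3 [load-bound]

k=0 load=t0/7c comp=- wait=7 total=7
k=1 load=t1/2c comp=t0/7c wait=7 total=14
k=2 load=t2/9c comp=t1/2c wait=9 total=23
k=3 load=t3/3c comp=t2/6c wait=6 total=29
k=4 load=t4/7c comp=t3/2c wait=7 total=36
k=5 load=t5/2c comp=t4/2c wait=2 total=38
k=6 load=- comp=t5/3c wait=3 total=41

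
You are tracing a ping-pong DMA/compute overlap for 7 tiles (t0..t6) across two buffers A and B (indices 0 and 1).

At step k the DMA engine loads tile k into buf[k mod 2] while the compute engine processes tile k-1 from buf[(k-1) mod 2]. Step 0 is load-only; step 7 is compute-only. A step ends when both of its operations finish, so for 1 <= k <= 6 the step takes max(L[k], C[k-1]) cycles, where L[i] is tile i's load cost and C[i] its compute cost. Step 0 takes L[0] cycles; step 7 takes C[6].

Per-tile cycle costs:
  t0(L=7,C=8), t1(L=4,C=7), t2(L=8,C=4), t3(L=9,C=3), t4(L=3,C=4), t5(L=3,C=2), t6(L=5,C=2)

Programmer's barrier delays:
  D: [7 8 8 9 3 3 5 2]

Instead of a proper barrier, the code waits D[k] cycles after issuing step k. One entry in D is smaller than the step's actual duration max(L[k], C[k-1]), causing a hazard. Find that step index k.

hazard at step 5

k=0 barrier L[0]=7→7c, D[0]=7 ok
k=1 barrier max(L[1]=4,C[0]=8)→8c, D[1]=8 ok
k=2 barrier max(L[2]=8,C[1]=7)→8c, D[2]=8 ok
k=3 barrier max(L[3]=9,C[2]=4)→9c, D[3]=9 ok
k=4 barrier max(L[4]=3,C[3]=3)→3c, D[4]=3 ok
k=5 barrier max(L[5]=3,C[4]=4)→4c, D[5]=3 SHORT
k=6 barrier max(L[6]=5,C[5]=2)→5c, D[6]=5 ok
k=7 barrier C[6]=2→2c, D[7]=2 ok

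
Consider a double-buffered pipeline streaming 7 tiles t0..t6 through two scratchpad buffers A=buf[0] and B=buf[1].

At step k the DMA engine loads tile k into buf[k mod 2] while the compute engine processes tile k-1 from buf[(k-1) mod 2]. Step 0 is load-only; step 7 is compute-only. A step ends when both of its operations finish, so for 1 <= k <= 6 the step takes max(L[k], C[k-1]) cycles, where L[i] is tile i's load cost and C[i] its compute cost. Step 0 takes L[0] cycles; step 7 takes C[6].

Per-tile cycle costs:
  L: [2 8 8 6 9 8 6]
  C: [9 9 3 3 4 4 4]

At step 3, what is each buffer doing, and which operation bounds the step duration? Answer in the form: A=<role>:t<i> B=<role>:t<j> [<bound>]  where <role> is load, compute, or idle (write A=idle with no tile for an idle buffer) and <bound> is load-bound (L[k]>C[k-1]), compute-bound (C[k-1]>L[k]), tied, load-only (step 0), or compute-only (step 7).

step 0: L[0]=2 → dur=2, Σ=2 | A=load:t0 B=idle [load-only]
step 1: L[1]=8 C[0]=9 → dur=9, Σ=11 | A=compute:t0 B=load:t1 [compute-bound]
step 2: L[2]=8 C[1]=9 → dur=9, Σ=20 | A=load:t2 B=compute:t1 [compute-bound]
step 3: L[3]=6 C[2]=3 → dur=6, Σ=26 | A=compute:t2 B=load:t3 [load-bound]
step 4: L[4]=9 C[3]=3 → dur=9, Σ=35 | A=load:t4 B=compute:t3 [load-bound]
step 5: L[5]=8 C[4]=4 → dur=8, Σ=43 | A=compute:t4 B=load:t5 [load-bound]
step 6: L[6]=6 C[5]=4 → dur=6, Σ=49 | A=load:t6 B=compute:t5 [load-bound]
step 7: C[6]=4 → dur=4, Σ=53 | A=compute:t6 B=idle [compute-only]

step 3: A=compute:t2 B=load:t3 [load-bound]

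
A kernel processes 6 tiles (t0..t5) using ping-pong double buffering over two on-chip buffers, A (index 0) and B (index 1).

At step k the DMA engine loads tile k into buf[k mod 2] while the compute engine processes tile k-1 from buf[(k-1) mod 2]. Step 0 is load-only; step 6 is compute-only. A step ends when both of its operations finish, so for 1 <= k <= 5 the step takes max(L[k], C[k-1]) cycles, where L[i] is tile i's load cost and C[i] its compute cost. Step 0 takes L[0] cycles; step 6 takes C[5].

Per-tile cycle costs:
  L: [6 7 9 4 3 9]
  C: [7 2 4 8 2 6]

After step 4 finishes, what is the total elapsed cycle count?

end_cycle[4] = 34

step 0: L[0]=6 → dur=6, Σ=6 | A=load:t0 B=idle [load-only]
step 1: L[1]=7 C[0]=7 → dur=7, Σ=13 | A=compute:t0 B=load:t1 [tied]
step 2: L[2]=9 C[1]=2 → dur=9, Σ=22 | A=load:t2 B=compute:t1 [load-bound]
step 3: L[3]=4 C[2]=4 → dur=4, Σ=26 | A=compute:t2 B=load:t3 [tied]
step 4: L[4]=3 C[3]=8 → dur=8, Σ=34 | A=load:t4 B=compute:t3 [compute-bound]
step 5: L[5]=9 C[4]=2 → dur=9, Σ=43 | A=compute:t4 B=load:t5 [load-bound]
step 6: C[5]=6 → dur=6, Σ=49 | A=idle B=compute:t5 [compute-only]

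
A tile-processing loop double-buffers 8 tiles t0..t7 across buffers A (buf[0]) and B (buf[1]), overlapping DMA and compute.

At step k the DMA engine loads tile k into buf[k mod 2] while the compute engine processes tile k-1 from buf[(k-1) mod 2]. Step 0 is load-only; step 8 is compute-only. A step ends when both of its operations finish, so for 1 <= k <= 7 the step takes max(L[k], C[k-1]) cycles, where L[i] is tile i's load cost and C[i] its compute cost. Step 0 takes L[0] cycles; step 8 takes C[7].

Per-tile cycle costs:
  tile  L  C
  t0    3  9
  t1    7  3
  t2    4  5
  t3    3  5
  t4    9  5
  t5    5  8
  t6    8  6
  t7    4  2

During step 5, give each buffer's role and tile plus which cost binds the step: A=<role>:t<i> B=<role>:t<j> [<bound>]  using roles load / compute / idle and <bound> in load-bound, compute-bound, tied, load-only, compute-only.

[0] DMA t0→A (3c) ∥ CU idle ⇒ 3c, clock 3
[1] DMA t1→B (7c) ∥ CU A:t0 (9c) ⇒ 9c, clock 12
[2] DMA t2→A (4c) ∥ CU B:t1 (3c) ⇒ 4c, clock 16
[3] DMA t3→B (3c) ∥ CU A:t2 (5c) ⇒ 5c, clock 21
[4] DMA t4→A (9c) ∥ CU B:t3 (5c) ⇒ 9c, clock 30
[5] DMA t5→B (5c) ∥ CU A:t4 (5c) ⇒ 5c, clock 35
[6] DMA t6→A (8c) ∥ CU B:t5 (8c) ⇒ 8c, clock 43
[7] DMA t7→B (4c) ∥ CU A:t6 (6c) ⇒ 6c, clock 49
[8] DMA idle ∥ CU B:t7 (2c) ⇒ 2c, clock 51

step 5: A=compute:t4 B=load:t5 [tied]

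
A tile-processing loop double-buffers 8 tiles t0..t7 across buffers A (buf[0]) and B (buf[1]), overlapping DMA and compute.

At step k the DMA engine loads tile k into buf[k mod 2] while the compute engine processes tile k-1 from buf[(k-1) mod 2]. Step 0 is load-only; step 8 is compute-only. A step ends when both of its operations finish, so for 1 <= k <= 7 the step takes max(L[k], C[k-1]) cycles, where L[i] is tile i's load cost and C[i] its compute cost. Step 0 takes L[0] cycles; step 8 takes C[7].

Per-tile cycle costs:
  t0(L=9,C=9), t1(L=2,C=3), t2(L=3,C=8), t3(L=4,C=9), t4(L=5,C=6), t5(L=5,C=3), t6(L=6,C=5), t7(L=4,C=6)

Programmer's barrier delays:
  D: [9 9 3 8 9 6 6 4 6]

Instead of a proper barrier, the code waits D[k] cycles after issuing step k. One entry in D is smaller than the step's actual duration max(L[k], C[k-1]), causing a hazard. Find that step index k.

k=0 barrier L[0]=9→9c, D[0]=9 ok
k=1 barrier max(L[1]=2,C[0]=9)→9c, D[1]=9 ok
k=2 barrier max(L[2]=3,C[1]=3)→3c, D[2]=3 ok
k=3 barrier max(L[3]=4,C[2]=8)→8c, D[3]=8 ok
k=4 barrier max(L[4]=5,C[3]=9)→9c, D[4]=9 ok
k=5 barrier max(L[5]=5,C[4]=6)→6c, D[5]=6 ok
k=6 barrier max(L[6]=6,C[5]=3)→6c, D[6]=6 ok
k=7 barrier max(L[7]=4,C[6]=5)→5c, D[7]=4 SHORT
k=8 barrier C[7]=6→6c, D[8]=6 ok

hazard at step 7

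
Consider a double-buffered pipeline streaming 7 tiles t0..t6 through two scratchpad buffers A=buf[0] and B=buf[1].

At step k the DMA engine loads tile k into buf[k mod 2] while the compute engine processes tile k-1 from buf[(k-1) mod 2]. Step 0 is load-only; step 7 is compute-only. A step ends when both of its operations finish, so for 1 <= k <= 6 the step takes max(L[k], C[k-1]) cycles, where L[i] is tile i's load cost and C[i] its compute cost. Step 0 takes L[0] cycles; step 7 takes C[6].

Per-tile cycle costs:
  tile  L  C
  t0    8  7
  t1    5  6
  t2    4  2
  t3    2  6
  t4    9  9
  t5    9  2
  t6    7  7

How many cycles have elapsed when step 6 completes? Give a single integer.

k=0 load=t0/8c comp=- wait=8 total=8
k=1 load=t1/5c comp=t0/7c wait=7 total=15
k=2 load=t2/4c comp=t1/6c wait=6 total=21
k=3 load=t3/2c comp=t2/2c wait=2 total=23
k=4 load=t4/9c comp=t3/6c wait=9 total=32
k=5 load=t5/9c comp=t4/9c wait=9 total=41
k=6 load=t6/7c comp=t5/2c wait=7 total=48
k=7 load=- comp=t6/7c wait=7 total=55

end_cycle[6] = 48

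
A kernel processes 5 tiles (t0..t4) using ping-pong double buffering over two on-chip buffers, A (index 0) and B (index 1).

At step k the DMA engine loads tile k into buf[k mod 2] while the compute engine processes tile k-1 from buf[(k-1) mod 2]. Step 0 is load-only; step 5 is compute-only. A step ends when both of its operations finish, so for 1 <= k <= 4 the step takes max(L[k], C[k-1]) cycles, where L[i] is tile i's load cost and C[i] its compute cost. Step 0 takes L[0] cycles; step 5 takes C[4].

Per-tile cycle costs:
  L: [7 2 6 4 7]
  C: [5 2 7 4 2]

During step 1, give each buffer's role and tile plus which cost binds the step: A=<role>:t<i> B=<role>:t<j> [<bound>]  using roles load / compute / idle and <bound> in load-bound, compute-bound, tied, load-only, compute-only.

step 1: A=compute:t0 B=load:t1 [compute-bound]

step 0: L[0]=7 → dur=7, Σ=7 | A=load:t0 B=idle [load-only]
step 1: L[1]=2 C[0]=5 → dur=5, Σ=12 | A=compute:t0 B=load:t1 [compute-bound]
step 2: L[2]=6 C[1]=2 → dur=6, Σ=18 | A=load:t2 B=compute:t1 [load-bound]
step 3: L[3]=4 C[2]=7 → dur=7, Σ=25 | A=compute:t2 B=load:t3 [compute-bound]
step 4: L[4]=7 C[3]=4 → dur=7, Σ=32 | A=load:t4 B=compute:t3 [load-bound]
step 5: C[4]=2 → dur=2, Σ=34 | A=compute:t4 B=idle [compute-only]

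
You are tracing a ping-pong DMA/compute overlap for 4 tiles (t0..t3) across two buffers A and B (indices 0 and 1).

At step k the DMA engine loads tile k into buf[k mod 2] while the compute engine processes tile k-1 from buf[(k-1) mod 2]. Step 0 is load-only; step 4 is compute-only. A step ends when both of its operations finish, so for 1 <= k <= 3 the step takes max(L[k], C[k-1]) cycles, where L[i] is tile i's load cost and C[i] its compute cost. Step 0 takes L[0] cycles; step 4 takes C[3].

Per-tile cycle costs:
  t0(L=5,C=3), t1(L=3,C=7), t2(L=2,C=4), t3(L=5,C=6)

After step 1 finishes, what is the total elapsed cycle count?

end_cycle[1] = 8

  0. 5=5c; end=5; A:t0 B:-
  1. max(3,3)=3c; end=8; A:t0 B:t1
  2. max(2,7)=7c; end=15; A:t2 B:t1
  3. max(5,4)=5c; end=20; A:t2 B:t3
  4. 6=6c; end=26; A:t2 B:t3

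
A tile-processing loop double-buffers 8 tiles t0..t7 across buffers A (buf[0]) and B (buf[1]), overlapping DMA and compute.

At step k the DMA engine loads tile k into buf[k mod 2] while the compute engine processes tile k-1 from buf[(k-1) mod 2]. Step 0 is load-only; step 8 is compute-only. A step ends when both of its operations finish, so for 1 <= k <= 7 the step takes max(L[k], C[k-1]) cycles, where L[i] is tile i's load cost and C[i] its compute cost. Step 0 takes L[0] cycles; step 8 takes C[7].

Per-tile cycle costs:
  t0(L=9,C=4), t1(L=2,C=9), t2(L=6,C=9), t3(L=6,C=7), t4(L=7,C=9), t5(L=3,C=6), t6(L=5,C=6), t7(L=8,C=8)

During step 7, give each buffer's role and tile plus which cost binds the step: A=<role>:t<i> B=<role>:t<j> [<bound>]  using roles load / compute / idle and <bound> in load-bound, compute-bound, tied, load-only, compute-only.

k=0 load=t0/9c comp=- wait=9 total=9
k=1 load=t1/2c comp=t0/4c wait=4 total=13
k=2 load=t2/6c comp=t1/9c wait=9 total=22
k=3 load=t3/6c comp=t2/9c wait=9 total=31
k=4 load=t4/7c comp=t3/7c wait=7 total=38
k=5 load=t5/3c comp=t4/9c wait=9 total=47
k=6 load=t6/5c comp=t5/6c wait=6 total=53
k=7 load=t7/8c comp=t6/6c wait=8 total=61
k=8 load=- comp=t7/8c wait=8 total=69

step 7: A=compute:t6 B=load:t7 [load-bound]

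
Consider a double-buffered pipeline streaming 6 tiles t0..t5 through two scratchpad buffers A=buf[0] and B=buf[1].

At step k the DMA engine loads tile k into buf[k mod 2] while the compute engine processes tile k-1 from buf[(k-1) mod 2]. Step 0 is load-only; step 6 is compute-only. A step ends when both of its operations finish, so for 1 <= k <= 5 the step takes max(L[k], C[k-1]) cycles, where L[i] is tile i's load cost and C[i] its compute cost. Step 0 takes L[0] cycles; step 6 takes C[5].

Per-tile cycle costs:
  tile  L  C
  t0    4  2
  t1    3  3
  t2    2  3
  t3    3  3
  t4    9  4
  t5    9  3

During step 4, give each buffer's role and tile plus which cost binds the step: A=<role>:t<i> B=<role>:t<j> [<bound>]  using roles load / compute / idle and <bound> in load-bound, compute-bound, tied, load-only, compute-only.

step 4: A=load:t4 B=compute:t3 [load-bound]

step 0: L[0]=4 → dur=4, Σ=4 | A=load:t0 B=idle [load-only]
step 1: L[1]=3 C[0]=2 → dur=3, Σ=7 | A=compute:t0 B=load:t1 [load-bound]
step 2: L[2]=2 C[1]=3 → dur=3, Σ=10 | A=load:t2 B=compute:t1 [compute-bound]
step 3: L[3]=3 C[2]=3 → dur=3, Σ=13 | A=compute:t2 B=load:t3 [tied]
step 4: L[4]=9 C[3]=3 → dur=9, Σ=22 | A=load:t4 B=compute:t3 [load-bound]
step 5: L[5]=9 C[4]=4 → dur=9, Σ=31 | A=compute:t4 B=load:t5 [load-bound]
step 6: C[5]=3 → dur=3, Σ=34 | A=idle B=compute:t5 [compute-only]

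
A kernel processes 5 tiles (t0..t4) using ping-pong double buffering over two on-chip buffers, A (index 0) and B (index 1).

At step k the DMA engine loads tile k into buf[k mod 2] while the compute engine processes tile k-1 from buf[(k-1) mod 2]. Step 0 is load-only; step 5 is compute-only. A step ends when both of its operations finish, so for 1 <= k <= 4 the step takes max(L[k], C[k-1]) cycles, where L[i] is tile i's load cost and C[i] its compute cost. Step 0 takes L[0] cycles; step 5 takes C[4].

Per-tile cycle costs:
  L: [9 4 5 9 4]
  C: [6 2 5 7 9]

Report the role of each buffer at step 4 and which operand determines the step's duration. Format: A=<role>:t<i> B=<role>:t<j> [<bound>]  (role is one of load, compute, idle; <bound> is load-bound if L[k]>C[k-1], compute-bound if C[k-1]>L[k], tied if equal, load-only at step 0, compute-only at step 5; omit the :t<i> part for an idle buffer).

k=0 load=t0/9c comp=- wait=9 total=9
k=1 load=t1/4c comp=t0/6c wait=6 total=15
k=2 load=t2/5c comp=t1/2c wait=5 total=20
k=3 load=t3/9c comp=t2/5c wait=9 total=29
k=4 load=t4/4c comp=t3/7c wait=7 total=36
k=5 load=- comp=t4/9c wait=9 total=45

step 4: A=load:t4 B=compute:t3 [compute-bound]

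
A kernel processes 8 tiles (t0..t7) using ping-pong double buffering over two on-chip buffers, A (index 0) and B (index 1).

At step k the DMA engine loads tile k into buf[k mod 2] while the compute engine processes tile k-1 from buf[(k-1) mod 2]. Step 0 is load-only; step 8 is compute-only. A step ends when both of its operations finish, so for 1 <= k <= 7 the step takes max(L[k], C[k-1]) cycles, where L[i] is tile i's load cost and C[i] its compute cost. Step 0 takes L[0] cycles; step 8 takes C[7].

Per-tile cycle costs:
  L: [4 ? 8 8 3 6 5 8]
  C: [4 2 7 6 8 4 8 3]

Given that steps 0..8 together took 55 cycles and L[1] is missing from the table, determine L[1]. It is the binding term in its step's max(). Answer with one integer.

step 0 = dur = L[0]=4 = 4
step 1 = dur = max(L[1]=?, C[0]=4) = L[1]  (unknown; binding)
step 2 = dur = max(L[2]=8, C[1]=2) = 8
step 3 = dur = max(L[3]=8, C[2]=7) = 8
step 4 = dur = max(L[4]=3, C[3]=6) = 6
step 5 = dur = max(L[5]=6, C[4]=8) = 8
step 6 = dur = max(L[6]=5, C[5]=4) = 5
step 7 = dur = max(L[7]=8, C[6]=8) = 8
step 8 = dur = C[7]=3 = 3
sum of known step durations = 50
dur[1] = total - known = 55 - 50 = 5
L[1] is the binding max in step 1, so L[1] = dur[1] = 5

L[1] = 5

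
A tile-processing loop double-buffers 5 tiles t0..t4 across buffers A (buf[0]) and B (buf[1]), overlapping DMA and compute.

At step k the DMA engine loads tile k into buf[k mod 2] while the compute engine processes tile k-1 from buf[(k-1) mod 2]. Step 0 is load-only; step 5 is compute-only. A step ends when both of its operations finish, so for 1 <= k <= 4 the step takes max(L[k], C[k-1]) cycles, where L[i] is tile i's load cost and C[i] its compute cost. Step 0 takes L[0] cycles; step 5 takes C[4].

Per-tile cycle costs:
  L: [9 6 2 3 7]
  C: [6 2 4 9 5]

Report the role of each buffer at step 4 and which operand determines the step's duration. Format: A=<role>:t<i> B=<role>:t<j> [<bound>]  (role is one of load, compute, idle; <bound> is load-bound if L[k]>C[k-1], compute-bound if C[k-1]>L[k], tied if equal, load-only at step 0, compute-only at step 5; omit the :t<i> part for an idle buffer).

step 4: A=load:t4 B=compute:t3 [compute-bound]

[0] DMA t0→A (9c) ∥ CU idle ⇒ 9c, clock 9
[1] DMA t1→B (6c) ∥ CU A:t0 (6c) ⇒ 6c, clock 15
[2] DMA t2→A (2c) ∥ CU B:t1 (2c) ⇒ 2c, clock 17
[3] DMA t3→B (3c) ∥ CU A:t2 (4c) ⇒ 4c, clock 21
[4] DMA t4→A (7c) ∥ CU B:t3 (9c) ⇒ 9c, clock 30
[5] DMA idle ∥ CU A:t4 (5c) ⇒ 5c, clock 35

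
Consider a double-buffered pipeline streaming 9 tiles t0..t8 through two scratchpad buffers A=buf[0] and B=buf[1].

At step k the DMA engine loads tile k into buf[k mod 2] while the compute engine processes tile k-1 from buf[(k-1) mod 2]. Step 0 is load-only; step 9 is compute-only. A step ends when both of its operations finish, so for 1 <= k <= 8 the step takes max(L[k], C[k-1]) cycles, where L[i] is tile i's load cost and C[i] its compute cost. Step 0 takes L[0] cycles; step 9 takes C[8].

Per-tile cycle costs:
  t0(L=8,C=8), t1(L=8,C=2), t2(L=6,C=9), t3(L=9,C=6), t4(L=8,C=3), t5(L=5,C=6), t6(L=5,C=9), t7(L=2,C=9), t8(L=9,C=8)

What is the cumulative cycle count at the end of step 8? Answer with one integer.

[0] DMA t0→A (8c) ∥ CU idle ⇒ 8c, clock 8
[1] DMA t1→B (8c) ∥ CU A:t0 (8c) ⇒ 8c, clock 16
[2] DMA t2→A (6c) ∥ CU B:t1 (2c) ⇒ 6c, clock 22
[3] DMA t3→B (9c) ∥ CU A:t2 (9c) ⇒ 9c, clock 31
[4] DMA t4→A (8c) ∥ CU B:t3 (6c) ⇒ 8c, clock 39
[5] DMA t5→B (5c) ∥ CU A:t4 (3c) ⇒ 5c, clock 44
[6] DMA t6→A (5c) ∥ CU B:t5 (6c) ⇒ 6c, clock 50
[7] DMA t7→B (2c) ∥ CU A:t6 (9c) ⇒ 9c, clock 59
[8] DMA t8→A (9c) ∥ CU B:t7 (9c) ⇒ 9c, clock 68
[9] DMA idle ∥ CU A:t8 (8c) ⇒ 8c, clock 76

end_cycle[8] = 68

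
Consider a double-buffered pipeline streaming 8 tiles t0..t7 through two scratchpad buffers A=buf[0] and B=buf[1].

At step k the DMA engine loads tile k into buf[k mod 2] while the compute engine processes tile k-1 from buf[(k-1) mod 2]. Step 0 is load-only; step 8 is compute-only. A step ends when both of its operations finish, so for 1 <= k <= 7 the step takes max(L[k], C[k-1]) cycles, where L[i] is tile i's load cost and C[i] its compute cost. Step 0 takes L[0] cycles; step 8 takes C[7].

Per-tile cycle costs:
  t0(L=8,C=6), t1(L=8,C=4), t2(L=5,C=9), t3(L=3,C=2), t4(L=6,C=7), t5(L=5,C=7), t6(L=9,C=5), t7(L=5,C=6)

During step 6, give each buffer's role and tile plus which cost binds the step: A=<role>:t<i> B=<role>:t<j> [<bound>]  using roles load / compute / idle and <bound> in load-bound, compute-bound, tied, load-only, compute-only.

step 6: A=load:t6 B=compute:t5 [load-bound]

step 0: L[0]=8 → dur=8, Σ=8 | A=load:t0 B=idle [load-only]
step 1: L[1]=8 C[0]=6 → dur=8, Σ=16 | A=compute:t0 B=load:t1 [load-bound]
step 2: L[2]=5 C[1]=4 → dur=5, Σ=21 | A=load:t2 B=compute:t1 [load-bound]
step 3: L[3]=3 C[2]=9 → dur=9, Σ=30 | A=compute:t2 B=load:t3 [compute-bound]
step 4: L[4]=6 C[3]=2 → dur=6, Σ=36 | A=load:t4 B=compute:t3 [load-bound]
step 5: L[5]=5 C[4]=7 → dur=7, Σ=43 | A=compute:t4 B=load:t5 [compute-bound]
step 6: L[6]=9 C[5]=7 → dur=9, Σ=52 | A=load:t6 B=compute:t5 [load-bound]
step 7: L[7]=5 C[6]=5 → dur=5, Σ=57 | A=compute:t6 B=load:t7 [tied]
step 8: C[7]=6 → dur=6, Σ=63 | A=idle B=compute:t7 [compute-only]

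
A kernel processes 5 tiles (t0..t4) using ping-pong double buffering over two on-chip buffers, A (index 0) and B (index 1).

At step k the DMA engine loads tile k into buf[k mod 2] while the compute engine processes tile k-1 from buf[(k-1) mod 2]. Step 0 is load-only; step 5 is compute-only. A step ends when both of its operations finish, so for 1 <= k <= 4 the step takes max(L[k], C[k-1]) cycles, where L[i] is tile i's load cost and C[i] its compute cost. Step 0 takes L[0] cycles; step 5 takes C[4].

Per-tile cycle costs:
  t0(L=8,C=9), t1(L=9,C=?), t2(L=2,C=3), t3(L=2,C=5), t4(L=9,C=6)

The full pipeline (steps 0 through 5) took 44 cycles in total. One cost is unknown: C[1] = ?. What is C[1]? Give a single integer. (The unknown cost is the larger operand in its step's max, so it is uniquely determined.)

C[1] = 9

step 0: dur = L[0]=8 = 8
step 1: dur = max(L[1]=9, C[0]=9) = 9
step 2: dur = max(L[2]=2, C[1]=?) = C[1]  (unknown; binding)
step 3: dur = max(L[3]=2, C[2]=3) = 3
step 4: dur = max(L[4]=9, C[3]=5) = 9
step 5: dur = C[4]=6 = 6
sum of known step durations = 35
dur[2] = total - known = 44 - 35 = 9
C[1] is the binding max in step 2, so C[1] = dur[2] = 9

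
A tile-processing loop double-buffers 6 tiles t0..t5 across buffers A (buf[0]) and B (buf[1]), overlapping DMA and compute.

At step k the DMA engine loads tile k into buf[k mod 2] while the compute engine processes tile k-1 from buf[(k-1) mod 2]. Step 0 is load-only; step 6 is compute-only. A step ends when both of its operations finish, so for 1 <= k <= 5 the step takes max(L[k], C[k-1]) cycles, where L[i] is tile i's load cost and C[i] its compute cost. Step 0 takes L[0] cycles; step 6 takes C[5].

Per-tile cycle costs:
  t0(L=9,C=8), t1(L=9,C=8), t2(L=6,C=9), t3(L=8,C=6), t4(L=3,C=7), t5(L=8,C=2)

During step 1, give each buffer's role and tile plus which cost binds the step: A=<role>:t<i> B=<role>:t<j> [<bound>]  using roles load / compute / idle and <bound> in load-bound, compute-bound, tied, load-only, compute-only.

step 1: A=compute:t0 B=load:t1 [load-bound]

[0] DMA t0→A (9c) ∥ CU idle ⇒ 9c, clock 9
[1] DMA t1→B (9c) ∥ CU A:t0 (8c) ⇒ 9c, clock 18
[2] DMA t2→A (6c) ∥ CU B:t1 (8c) ⇒ 8c, clock 26
[3] DMA t3→B (8c) ∥ CU A:t2 (9c) ⇒ 9c, clock 35
[4] DMA t4→A (3c) ∥ CU B:t3 (6c) ⇒ 6c, clock 41
[5] DMA t5→B (8c) ∥ CU A:t4 (7c) ⇒ 8c, clock 49
[6] DMA idle ∥ CU B:t5 (2c) ⇒ 2c, clock 51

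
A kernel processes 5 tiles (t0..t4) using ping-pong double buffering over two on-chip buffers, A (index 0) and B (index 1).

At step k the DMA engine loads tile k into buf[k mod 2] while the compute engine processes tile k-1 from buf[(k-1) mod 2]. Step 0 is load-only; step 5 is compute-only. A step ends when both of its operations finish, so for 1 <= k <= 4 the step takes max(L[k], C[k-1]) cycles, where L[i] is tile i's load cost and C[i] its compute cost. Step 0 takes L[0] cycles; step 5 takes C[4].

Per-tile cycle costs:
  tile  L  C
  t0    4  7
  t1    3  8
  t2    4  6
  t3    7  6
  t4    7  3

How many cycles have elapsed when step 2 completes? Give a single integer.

step 0: L[0]=4 → dur=4, Σ=4 | A=load:t0 B=idle [load-only]
step 1: L[1]=3 C[0]=7 → dur=7, Σ=11 | A=compute:t0 B=load:t1 [compute-bound]
step 2: L[2]=4 C[1]=8 → dur=8, Σ=19 | A=load:t2 B=compute:t1 [compute-bound]
step 3: L[3]=7 C[2]=6 → dur=7, Σ=26 | A=compute:t2 B=load:t3 [load-bound]
step 4: L[4]=7 C[3]=6 → dur=7, Σ=33 | A=load:t4 B=compute:t3 [load-bound]
step 5: C[4]=3 → dur=3, Σ=36 | A=compute:t4 B=idle [compute-only]

end_cycle[2] = 19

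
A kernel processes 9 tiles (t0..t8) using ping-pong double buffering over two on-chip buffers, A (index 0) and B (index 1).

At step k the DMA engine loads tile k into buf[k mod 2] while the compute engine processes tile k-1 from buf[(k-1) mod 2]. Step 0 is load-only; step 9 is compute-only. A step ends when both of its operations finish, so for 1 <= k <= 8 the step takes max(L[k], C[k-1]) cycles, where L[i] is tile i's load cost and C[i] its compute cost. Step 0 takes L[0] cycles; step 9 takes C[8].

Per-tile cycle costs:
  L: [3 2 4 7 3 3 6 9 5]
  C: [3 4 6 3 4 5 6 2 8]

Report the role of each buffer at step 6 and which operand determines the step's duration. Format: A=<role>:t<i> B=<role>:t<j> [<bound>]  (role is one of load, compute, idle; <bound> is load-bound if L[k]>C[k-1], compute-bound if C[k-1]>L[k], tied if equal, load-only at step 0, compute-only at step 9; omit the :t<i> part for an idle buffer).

step 6: A=load:t6 B=compute:t5 [load-bound]

[0] DMA t0→A (3c) ∥ CU idle ⇒ 3c, clock 3
[1] DMA t1→B (2c) ∥ CU A:t0 (3c) ⇒ 3c, clock 6
[2] DMA t2→A (4c) ∥ CU B:t1 (4c) ⇒ 4c, clock 10
[3] DMA t3→B (7c) ∥ CU A:t2 (6c) ⇒ 7c, clock 17
[4] DMA t4→A (3c) ∥ CU B:t3 (3c) ⇒ 3c, clock 20
[5] DMA t5→B (3c) ∥ CU A:t4 (4c) ⇒ 4c, clock 24
[6] DMA t6→A (6c) ∥ CU B:t5 (5c) ⇒ 6c, clock 30
[7] DMA t7→B (9c) ∥ CU A:t6 (6c) ⇒ 9c, clock 39
[8] DMA t8→A (5c) ∥ CU B:t7 (2c) ⇒ 5c, clock 44
[9] DMA idle ∥ CU A:t8 (8c) ⇒ 8c, clock 52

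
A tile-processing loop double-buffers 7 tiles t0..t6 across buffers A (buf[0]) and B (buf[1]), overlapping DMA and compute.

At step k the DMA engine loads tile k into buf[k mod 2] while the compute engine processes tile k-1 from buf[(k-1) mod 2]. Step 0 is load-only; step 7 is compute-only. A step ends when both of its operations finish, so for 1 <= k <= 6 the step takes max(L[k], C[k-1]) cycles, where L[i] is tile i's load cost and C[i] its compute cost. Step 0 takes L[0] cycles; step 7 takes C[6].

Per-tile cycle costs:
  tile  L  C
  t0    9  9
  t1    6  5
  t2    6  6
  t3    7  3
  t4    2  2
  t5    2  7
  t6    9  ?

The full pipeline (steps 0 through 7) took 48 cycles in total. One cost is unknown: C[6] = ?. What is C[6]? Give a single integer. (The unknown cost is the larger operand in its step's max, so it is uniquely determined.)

C[6] = 3

step 0 → dur = L[0]=9 = 9
step 1 → dur = max(L[1]=6, C[0]=9) = 9
step 2 → dur = max(L[2]=6, C[1]=5) = 6
step 3 → dur = max(L[3]=7, C[2]=6) = 7
step 4 → dur = max(L[4]=2, C[3]=3) = 3
step 5 → dur = max(L[5]=2, C[4]=2) = 2
step 6 → dur = max(L[6]=9, C[5]=7) = 9
step 7 → dur = C[6]=? = C[6]  (unknown; binding)
sum of known step durations = 45
dur[7] = total - known = 48 - 45 = 3
C[6] is the binding max in step 7, so C[6] = dur[7] = 3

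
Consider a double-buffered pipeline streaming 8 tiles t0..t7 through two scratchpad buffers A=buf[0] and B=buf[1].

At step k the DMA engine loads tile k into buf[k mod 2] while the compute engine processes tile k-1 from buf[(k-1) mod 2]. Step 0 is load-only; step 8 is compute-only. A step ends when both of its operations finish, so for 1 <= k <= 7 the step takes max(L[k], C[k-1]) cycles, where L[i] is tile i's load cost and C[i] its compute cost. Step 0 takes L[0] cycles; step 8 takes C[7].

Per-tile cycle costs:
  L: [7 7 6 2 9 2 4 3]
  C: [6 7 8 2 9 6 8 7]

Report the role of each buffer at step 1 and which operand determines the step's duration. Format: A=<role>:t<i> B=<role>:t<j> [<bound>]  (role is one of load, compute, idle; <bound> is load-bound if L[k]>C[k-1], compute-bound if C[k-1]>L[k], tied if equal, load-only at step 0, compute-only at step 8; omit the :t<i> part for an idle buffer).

step 1: A=compute:t0 B=load:t1 [load-bound]

  0. 7=7c; end=7; A:t0 B:-
  1. max(7,6)=7c; end=14; A:t0 B:t1
  2. max(6,7)=7c; end=21; A:t2 B:t1
  3. max(2,8)=8c; end=29; A:t2 B:t3
  4. max(9,2)=9c; end=38; A:t4 B:t3
  5. max(2,9)=9c; end=47; A:t4 B:t5
  6. max(4,6)=6c; end=53; A:t6 B:t5
  7. max(3,8)=8c; end=61; A:t6 B:t7
  8. 7=7c; end=68; A:t6 B:t7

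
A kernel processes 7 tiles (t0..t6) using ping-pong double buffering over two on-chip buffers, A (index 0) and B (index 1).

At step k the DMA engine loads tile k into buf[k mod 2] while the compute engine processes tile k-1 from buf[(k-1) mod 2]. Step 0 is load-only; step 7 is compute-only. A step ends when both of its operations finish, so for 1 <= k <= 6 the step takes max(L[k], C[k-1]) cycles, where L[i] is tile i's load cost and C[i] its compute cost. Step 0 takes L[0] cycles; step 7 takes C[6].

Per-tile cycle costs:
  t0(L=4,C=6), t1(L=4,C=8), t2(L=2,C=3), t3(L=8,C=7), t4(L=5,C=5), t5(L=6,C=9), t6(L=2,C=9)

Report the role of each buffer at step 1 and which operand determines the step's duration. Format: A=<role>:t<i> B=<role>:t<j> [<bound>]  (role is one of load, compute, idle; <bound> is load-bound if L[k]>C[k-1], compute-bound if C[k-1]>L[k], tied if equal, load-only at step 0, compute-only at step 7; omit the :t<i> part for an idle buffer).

k=0 load=t0/4c comp=- wait=4 total=4
k=1 load=t1/4c comp=t0/6c wait=6 total=10
k=2 load=t2/2c comp=t1/8c wait=8 total=18
k=3 load=t3/8c comp=t2/3c wait=8 total=26
k=4 load=t4/5c comp=t3/7c wait=7 total=33
k=5 load=t5/6c comp=t4/5c wait=6 total=39
k=6 load=t6/2c comp=t5/9c wait=9 total=48
k=7 load=- comp=t6/9c wait=9 total=57

step 1: A=compute:t0 B=load:t1 [compute-bound]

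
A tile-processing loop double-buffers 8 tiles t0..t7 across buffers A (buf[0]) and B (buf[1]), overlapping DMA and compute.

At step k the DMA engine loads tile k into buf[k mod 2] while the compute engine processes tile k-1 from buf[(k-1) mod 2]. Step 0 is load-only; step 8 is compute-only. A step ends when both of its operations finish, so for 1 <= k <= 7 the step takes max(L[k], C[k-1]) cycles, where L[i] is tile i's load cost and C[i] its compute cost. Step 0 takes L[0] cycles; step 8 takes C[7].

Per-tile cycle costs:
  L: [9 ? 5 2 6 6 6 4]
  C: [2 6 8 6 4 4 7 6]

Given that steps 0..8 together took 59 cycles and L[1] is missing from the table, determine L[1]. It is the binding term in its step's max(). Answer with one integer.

L[1] = 5

step 0 → dur = L[0]=9 = 9
step 1 → dur = max(L[1]=?, C[0]=2) = L[1]  (unknown; binding)
step 2 → dur = max(L[2]=5, C[1]=6) = 6
step 3 → dur = max(L[3]=2, C[2]=8) = 8
step 4 → dur = max(L[4]=6, C[3]=6) = 6
step 5 → dur = max(L[5]=6, C[4]=4) = 6
step 6 → dur = max(L[6]=6, C[5]=4) = 6
step 7 → dur = max(L[7]=4, C[6]=7) = 7
step 8 → dur = C[7]=6 = 6
sum of known step durations = 54
dur[1] = total - known = 59 - 54 = 5
L[1] is the binding max in step 1, so L[1] = dur[1] = 5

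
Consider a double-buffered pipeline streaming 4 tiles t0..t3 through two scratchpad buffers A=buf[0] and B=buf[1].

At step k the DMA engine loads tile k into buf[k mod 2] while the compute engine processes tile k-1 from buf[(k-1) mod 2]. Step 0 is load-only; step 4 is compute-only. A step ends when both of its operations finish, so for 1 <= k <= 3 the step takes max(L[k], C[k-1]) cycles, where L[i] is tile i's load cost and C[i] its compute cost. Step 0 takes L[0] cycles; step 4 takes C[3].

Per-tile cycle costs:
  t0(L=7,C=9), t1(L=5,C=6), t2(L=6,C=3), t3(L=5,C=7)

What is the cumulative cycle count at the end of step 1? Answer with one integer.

k=0 load=t0/7c comp=- wait=7 total=7
k=1 load=t1/5c comp=t0/9c wait=9 total=16
k=2 load=t2/6c comp=t1/6c wait=6 total=22
k=3 load=t3/5c comp=t2/3c wait=5 total=27
k=4 load=- comp=t3/7c wait=7 total=34

end_cycle[1] = 16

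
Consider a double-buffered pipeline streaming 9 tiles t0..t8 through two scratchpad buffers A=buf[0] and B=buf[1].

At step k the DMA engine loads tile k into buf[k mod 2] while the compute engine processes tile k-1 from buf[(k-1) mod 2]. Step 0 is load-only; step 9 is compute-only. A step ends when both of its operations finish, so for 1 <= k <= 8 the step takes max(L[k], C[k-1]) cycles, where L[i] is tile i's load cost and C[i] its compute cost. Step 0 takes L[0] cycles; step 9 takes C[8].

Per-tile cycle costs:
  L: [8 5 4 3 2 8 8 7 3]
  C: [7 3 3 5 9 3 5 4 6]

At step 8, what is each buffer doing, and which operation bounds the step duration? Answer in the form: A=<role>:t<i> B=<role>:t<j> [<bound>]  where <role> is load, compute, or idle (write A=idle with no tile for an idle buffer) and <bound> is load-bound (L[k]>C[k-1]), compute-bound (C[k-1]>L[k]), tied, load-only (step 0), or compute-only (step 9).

step 8: A=load:t8 B=compute:t7 [compute-bound]

step 0: L[0]=8 → dur=8, Σ=8 | A=load:t0 B=idle [load-only]
step 1: L[1]=5 C[0]=7 → dur=7, Σ=15 | A=compute:t0 B=load:t1 [compute-bound]
step 2: L[2]=4 C[1]=3 → dur=4, Σ=19 | A=load:t2 B=compute:t1 [load-bound]
step 3: L[3]=3 C[2]=3 → dur=3, Σ=22 | A=compute:t2 B=load:t3 [tied]
step 4: L[4]=2 C[3]=5 → dur=5, Σ=27 | A=load:t4 B=compute:t3 [compute-bound]
step 5: L[5]=8 C[4]=9 → dur=9, Σ=36 | A=compute:t4 B=load:t5 [compute-bound]
step 6: L[6]=8 C[5]=3 → dur=8, Σ=44 | A=load:t6 B=compute:t5 [load-bound]
step 7: L[7]=7 C[6]=5 → dur=7, Σ=51 | A=compute:t6 B=load:t7 [load-bound]
step 8: L[8]=3 C[7]=4 → dur=4, Σ=55 | A=load:t8 B=compute:t7 [compute-bound]
step 9: C[8]=6 → dur=6, Σ=61 | A=compute:t8 B=idle [compute-only]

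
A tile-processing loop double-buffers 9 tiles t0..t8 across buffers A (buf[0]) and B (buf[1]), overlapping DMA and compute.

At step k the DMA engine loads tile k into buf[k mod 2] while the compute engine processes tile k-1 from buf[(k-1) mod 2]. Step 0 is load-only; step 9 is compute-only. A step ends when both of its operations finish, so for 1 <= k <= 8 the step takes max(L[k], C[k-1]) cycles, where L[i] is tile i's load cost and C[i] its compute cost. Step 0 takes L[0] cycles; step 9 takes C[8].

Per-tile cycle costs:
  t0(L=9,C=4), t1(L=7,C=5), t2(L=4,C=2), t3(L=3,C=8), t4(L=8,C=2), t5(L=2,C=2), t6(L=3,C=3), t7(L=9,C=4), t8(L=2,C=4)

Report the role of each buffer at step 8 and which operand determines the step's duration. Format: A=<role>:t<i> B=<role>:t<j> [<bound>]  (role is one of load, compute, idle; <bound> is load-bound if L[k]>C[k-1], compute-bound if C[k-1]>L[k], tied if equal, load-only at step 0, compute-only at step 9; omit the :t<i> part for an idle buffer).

step 0: L[0]=9 → dur=9, Σ=9 | A=load:t0 B=idle [load-only]
step 1: L[1]=7 C[0]=4 → dur=7, Σ=16 | A=compute:t0 B=load:t1 [load-bound]
step 2: L[2]=4 C[1]=5 → dur=5, Σ=21 | A=load:t2 B=compute:t1 [compute-bound]
step 3: L[3]=3 C[2]=2 → dur=3, Σ=24 | A=compute:t2 B=load:t3 [load-bound]
step 4: L[4]=8 C[3]=8 → dur=8, Σ=32 | A=load:t4 B=compute:t3 [tied]
step 5: L[5]=2 C[4]=2 → dur=2, Σ=34 | A=compute:t4 B=load:t5 [tied]
step 6: L[6]=3 C[5]=2 → dur=3, Σ=37 | A=load:t6 B=compute:t5 [load-bound]
step 7: L[7]=9 C[6]=3 → dur=9, Σ=46 | A=compute:t6 B=load:t7 [load-bound]
step 8: L[8]=2 C[7]=4 → dur=4, Σ=50 | A=load:t8 B=compute:t7 [compute-bound]
step 9: C[8]=4 → dur=4, Σ=54 | A=compute:t8 B=idle [compute-only]

step 8: A=load:t8 B=compute:t7 [compute-bound]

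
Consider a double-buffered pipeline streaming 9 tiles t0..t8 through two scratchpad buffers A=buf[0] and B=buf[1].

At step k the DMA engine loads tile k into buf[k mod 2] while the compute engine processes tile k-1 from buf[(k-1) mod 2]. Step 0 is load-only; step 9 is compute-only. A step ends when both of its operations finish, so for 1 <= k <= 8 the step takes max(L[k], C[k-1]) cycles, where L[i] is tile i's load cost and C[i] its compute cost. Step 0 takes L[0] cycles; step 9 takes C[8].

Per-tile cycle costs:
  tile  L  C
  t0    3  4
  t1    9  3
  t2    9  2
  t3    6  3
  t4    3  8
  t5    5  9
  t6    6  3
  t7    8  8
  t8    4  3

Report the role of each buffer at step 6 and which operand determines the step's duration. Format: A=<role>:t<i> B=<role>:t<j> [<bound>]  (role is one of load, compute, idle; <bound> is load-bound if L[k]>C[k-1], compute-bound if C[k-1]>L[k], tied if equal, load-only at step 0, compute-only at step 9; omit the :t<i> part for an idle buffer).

step 0: L[0]=3 → dur=3, Σ=3 | A=load:t0 B=idle [load-only]
step 1: L[1]=9 C[0]=4 → dur=9, Σ=12 | A=compute:t0 B=load:t1 [load-bound]
step 2: L[2]=9 C[1]=3 → dur=9, Σ=21 | A=load:t2 B=compute:t1 [load-bound]
step 3: L[3]=6 C[2]=2 → dur=6, Σ=27 | A=compute:t2 B=load:t3 [load-bound]
step 4: L[4]=3 C[3]=3 → dur=3, Σ=30 | A=load:t4 B=compute:t3 [tied]
step 5: L[5]=5 C[4]=8 → dur=8, Σ=38 | A=compute:t4 B=load:t5 [compute-bound]
step 6: L[6]=6 C[5]=9 → dur=9, Σ=47 | A=load:t6 B=compute:t5 [compute-bound]
step 7: L[7]=8 C[6]=3 → dur=8, Σ=55 | A=compute:t6 B=load:t7 [load-bound]
step 8: L[8]=4 C[7]=8 → dur=8, Σ=63 | A=load:t8 B=compute:t7 [compute-bound]
step 9: C[8]=3 → dur=3, Σ=66 | A=compute:t8 B=idle [compute-only]

step 6: A=load:t6 B=compute:t5 [compute-bound]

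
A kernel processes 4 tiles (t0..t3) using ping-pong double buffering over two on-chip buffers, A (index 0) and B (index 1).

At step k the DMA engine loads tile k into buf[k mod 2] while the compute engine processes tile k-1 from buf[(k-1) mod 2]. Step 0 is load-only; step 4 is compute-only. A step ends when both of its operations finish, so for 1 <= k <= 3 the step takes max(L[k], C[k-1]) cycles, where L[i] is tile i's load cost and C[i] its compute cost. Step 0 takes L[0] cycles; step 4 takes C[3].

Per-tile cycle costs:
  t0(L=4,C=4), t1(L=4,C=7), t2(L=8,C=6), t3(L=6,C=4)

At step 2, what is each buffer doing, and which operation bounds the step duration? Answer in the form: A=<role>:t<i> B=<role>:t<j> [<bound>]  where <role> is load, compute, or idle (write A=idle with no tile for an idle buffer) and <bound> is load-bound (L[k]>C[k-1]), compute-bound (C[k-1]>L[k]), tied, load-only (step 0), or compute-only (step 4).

k=0 load=t0/4c comp=- wait=4 total=4
k=1 load=t1/4c comp=t0/4c wait=4 total=8
k=2 load=t2/8c comp=t1/7c wait=8 total=16
k=3 load=t3/6c comp=t2/6c wait=6 total=22
k=4 load=- comp=t3/4c wait=4 total=26

step 2: A=load:t2 B=compute:t1 [load-bound]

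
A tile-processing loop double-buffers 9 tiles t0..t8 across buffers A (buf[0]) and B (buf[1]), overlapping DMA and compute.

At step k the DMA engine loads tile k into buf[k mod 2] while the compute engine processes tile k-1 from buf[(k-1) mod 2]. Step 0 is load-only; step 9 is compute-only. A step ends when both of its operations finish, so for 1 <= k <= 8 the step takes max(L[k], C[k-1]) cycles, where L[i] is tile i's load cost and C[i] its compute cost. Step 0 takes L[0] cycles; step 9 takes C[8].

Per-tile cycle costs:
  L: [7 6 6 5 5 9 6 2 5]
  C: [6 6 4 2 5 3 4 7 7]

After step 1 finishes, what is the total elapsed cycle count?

end_cycle[1] = 13

  0. 7=7c; end=7; A:t0 B:-
  1. max(6,6)=6c; end=13; A:t0 B:t1
  2. max(6,6)=6c; end=19; A:t2 B:t1
  3. max(5,4)=5c; end=24; A:t2 B:t3
  4. max(5,2)=5c; end=29; A:t4 B:t3
  5. max(9,5)=9c; end=38; A:t4 B:t5
  6. max(6,3)=6c; end=44; A:t6 B:t5
  7. max(2,4)=4c; end=48; A:t6 B:t7
  8. max(5,7)=7c; end=55; A:t8 B:t7
  9. 7=7c; end=62; A:t8 B:t7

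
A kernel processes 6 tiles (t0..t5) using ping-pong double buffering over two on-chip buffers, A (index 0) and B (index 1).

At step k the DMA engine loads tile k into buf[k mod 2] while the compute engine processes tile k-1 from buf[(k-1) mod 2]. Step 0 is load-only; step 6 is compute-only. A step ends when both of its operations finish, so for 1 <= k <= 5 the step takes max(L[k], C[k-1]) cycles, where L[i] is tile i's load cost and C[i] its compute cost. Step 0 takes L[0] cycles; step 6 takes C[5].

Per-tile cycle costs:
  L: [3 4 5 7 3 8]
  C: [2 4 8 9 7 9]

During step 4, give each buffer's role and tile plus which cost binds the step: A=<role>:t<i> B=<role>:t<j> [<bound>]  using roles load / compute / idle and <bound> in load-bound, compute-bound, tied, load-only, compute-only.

[0] DMA t0→A (3c) ∥ CU idle ⇒ 3c, clock 3
[1] DMA t1→B (4c) ∥ CU A:t0 (2c) ⇒ 4c, clock 7
[2] DMA t2→A (5c) ∥ CU B:t1 (4c) ⇒ 5c, clock 12
[3] DMA t3→B (7c) ∥ CU A:t2 (8c) ⇒ 8c, clock 20
[4] DMA t4→A (3c) ∥ CU B:t3 (9c) ⇒ 9c, clock 29
[5] DMA t5→B (8c) ∥ CU A:t4 (7c) ⇒ 8c, clock 37
[6] DMA idle ∥ CU B:t5 (9c) ⇒ 9c, clock 46

step 4: A=load:t4 B=compute:t3 [compute-bound]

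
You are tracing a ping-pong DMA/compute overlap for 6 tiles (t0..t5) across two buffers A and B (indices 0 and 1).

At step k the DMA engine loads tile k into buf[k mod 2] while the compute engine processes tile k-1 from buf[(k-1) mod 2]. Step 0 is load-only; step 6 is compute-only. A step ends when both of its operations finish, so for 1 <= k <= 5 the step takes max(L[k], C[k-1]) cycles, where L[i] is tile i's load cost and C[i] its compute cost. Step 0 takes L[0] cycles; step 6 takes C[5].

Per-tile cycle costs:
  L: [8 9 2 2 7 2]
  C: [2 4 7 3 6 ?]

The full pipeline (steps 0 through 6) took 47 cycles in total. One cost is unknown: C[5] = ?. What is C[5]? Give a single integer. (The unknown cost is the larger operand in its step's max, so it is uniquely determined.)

step 0 = dur = L[0]=8 = 8
step 1 = dur = max(L[1]=9, C[0]=2) = 9
step 2 = dur = max(L[2]=2, C[1]=4) = 4
step 3 = dur = max(L[3]=2, C[2]=7) = 7
step 4 = dur = max(L[4]=7, C[3]=3) = 7
step 5 = dur = max(L[5]=2, C[4]=6) = 6
step 6 = dur = C[5]=? = C[5]  (unknown; binding)
sum of known step durations = 41
dur[6] = total - known = 47 - 41 = 6
C[5] is the binding max in step 6, so C[5] = dur[6] = 6

C[5] = 6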